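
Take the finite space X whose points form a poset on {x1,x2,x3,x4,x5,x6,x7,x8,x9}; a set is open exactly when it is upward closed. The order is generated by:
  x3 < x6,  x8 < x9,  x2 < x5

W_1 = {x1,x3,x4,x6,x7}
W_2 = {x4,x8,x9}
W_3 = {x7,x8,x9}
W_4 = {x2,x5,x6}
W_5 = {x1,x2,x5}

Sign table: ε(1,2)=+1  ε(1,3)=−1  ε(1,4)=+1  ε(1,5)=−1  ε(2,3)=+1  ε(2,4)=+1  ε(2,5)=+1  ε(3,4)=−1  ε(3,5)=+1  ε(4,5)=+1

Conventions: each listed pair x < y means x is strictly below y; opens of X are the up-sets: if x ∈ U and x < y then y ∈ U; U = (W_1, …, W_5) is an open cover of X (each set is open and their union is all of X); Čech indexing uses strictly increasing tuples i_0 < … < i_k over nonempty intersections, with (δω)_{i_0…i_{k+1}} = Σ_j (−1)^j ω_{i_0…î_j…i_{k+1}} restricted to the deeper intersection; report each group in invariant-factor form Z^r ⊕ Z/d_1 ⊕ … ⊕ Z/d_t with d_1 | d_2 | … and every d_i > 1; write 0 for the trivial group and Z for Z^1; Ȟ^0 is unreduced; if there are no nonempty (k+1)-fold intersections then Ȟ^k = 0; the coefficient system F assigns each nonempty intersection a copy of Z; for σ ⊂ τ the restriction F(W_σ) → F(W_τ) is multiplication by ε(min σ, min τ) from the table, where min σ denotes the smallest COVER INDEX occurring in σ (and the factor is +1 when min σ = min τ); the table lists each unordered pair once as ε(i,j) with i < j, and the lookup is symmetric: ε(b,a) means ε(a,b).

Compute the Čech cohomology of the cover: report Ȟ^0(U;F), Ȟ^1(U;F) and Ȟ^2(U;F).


Ȟ^0 ≅ 0, Ȟ^1 ≅ Z ⊕ Z/2, Ȟ^2 ≅ 0

cover nerve:
  W12={x4} W13={x7} W14={x6} W15={x1} W23={x8,x9} W45={x2,x5}
C dims 5,6; δ0: rk 5, SNF 1^4·2
Ȟ^0: (5−5)−0=0 ⇒ 0
Ȟ^1: (6−0)−5=1 plus torsion [2] ⇒ Z ⊕ Z/2
Ȟ^2: (0−0)−0=0 ⇒ 0


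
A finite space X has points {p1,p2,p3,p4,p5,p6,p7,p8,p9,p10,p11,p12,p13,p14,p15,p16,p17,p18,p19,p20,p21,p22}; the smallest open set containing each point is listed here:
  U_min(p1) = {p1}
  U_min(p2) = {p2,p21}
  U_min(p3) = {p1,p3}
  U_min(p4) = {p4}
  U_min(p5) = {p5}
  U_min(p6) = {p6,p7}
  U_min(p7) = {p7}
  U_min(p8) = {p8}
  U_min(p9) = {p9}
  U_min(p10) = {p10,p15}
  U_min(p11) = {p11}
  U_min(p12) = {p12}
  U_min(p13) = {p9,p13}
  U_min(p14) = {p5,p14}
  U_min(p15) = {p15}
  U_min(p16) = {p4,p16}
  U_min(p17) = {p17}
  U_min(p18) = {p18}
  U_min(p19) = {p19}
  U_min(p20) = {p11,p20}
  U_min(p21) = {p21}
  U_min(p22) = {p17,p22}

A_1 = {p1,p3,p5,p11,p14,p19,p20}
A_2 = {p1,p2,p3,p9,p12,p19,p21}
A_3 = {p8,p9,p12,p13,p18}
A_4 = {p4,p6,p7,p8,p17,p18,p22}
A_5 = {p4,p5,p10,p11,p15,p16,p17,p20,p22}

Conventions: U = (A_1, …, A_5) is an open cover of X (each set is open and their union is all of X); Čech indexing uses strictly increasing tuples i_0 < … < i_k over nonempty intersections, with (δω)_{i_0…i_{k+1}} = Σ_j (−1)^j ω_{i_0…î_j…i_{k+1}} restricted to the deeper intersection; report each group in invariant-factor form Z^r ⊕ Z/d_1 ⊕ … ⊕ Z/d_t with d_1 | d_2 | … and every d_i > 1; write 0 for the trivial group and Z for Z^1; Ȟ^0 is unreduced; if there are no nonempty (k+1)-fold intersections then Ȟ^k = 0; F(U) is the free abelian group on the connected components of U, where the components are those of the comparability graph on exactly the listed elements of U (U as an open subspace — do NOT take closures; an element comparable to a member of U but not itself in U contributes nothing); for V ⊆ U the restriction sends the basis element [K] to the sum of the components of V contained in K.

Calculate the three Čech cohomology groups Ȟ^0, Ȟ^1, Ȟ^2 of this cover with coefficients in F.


nonempty overlaps:
  A12={p1,p3,p19} A15={p5,p11,p20} A23={p9,p12} A34={p8,p18} A45={p4,p17,p22}
components per intersection:
  A1: {p1,p3} {p5,p14} {p11,p20} {p19}
  A2: {p1,p3} {p2,p21} {p9} {p12} {p19}
  A3: {p8} {p9,p13} {p12} {p18}
  A4: {p4} {p6,p7} {p8} {p17,p22} {p18}
  A5: {p4,p16} {p5} {p10,p15} {p11,p20} {p17,p22}
  A12: {p1,p3} {p19}
  A15: {p5} {p11,p20}
  A23: {p9} {p12}
  A34: {p8} {p18}
  A45: {p4} {p17,p22}
C dims 23,10; δ0: rk 10, SNF 1^10
degree 0: 23−10−0 = 13 → Ȟ^0 ≅ Z^13
degree 1: 10−0−10 = 0 → Ȟ^1 ≅ 0
degree 2: 0−0−0 = 0 → Ȟ^2 ≅ 0

Ȟ^0(U;F) ≅ Z^13, Ȟ^1(U;F) ≅ 0, Ȟ^2(U;F) ≅ 0


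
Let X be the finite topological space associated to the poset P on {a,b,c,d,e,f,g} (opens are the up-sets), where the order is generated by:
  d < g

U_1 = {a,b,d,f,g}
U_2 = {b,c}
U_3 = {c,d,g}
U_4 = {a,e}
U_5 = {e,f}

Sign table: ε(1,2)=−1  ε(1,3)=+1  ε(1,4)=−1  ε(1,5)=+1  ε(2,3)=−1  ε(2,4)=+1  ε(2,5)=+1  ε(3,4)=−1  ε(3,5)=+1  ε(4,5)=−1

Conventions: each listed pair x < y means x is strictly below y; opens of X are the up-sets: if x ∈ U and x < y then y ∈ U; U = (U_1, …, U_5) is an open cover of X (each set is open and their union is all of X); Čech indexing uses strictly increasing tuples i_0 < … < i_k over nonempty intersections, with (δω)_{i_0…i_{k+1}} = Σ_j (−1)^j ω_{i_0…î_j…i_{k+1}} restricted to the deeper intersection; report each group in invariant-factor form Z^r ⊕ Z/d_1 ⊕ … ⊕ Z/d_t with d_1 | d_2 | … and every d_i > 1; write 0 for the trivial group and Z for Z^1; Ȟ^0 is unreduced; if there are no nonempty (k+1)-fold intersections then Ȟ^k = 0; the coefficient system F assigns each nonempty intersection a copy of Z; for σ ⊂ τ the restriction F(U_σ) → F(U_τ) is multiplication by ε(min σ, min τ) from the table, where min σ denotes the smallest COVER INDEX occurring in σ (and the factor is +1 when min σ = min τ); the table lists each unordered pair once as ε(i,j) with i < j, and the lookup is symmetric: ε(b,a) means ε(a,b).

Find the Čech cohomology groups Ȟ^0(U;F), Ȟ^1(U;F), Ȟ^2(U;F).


Ȟ^0 ≅ Z, Ȟ^1 ≅ Z^2 and Ȟ^2 ≅ 0

nonempty overlaps:
  U12={b} U13={d,g} U14={a} U15={f} U23={c} U45={e}
C dims 5,6; δ0: rk 4, SNF 1^4
degree 0: 5−4−0 = 1 → Ȟ^0 ≅ Z
degree 1: 6−0−4 = 2 → Ȟ^1 ≅ Z^2
degree 2: 0−0−0 = 0 → Ȟ^2 ≅ 0


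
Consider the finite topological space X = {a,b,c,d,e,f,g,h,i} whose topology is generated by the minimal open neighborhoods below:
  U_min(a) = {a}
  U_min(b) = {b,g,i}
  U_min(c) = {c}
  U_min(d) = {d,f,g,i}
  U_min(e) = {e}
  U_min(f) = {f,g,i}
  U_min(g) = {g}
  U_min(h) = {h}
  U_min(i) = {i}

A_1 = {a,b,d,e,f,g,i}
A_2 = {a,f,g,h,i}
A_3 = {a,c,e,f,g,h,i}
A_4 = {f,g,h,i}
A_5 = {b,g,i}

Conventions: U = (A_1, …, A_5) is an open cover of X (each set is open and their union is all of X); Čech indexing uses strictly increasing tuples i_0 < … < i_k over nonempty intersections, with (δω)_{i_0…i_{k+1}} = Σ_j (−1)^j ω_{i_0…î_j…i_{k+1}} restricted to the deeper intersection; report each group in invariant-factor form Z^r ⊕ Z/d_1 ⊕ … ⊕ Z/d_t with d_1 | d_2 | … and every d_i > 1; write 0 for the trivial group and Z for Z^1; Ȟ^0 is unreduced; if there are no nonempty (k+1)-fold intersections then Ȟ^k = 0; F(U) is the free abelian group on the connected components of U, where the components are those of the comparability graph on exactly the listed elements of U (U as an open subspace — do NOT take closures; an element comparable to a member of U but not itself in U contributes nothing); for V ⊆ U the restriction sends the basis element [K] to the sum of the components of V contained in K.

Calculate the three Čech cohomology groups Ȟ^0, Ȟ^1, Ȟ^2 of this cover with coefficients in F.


Ȟ^0 ≅ Z^5,  Ȟ^1 ≅ 0,  Ȟ^2 ≅ 0

nonempty overlaps:
  A12={a,f,g,i} A13={a,e,f,g,i} A14={f,g,i} A15={b,g,i} A23={a,f,g,h,i} A24={f,g,h,i} A25={g,i} A34={f,g,h,i} A35={g,i} A45={g,i}
  A123={a,f,g,i} A124={f,g,i} A125={g,i} A134={f,g,i} A135={g,i} A145={g,i} A234={f,g,h,i} A235={g,i} A245={g,i} A345={g,i}
  A1234={f,g,i} A1235={g,i} A1245={g,i} A1345={g,i} A2345={g,i}
  A12345={g,i}
components per intersection:
  A1: {a} {b,d,f,g,i} {e}
  A2: {a} {f,g,i} {h}
  A3: {a} {c} {e} {f,g,i} {h}
  A4: {f,g,i} {h}
  A5: {b,g,i}
  A12: {a} {f,g,i}
  A13: {a} {e} {f,g,i}
  A14: {f,g,i}
  A15: {b,g,i}
  A23: {a} {f,g,i} {h}
  A24: {f,g,i} {h}
  A25: {g} {i}
  A34: {f,g,i} {h}
  A35: {g} {i}
  A45: {g} {i}
  A123: {a} {f,g,i}
  A124: {f,g,i}
  A125: {g} {i}
  A134: {f,g,i}
  A135: {g} {i}
  A145: {g} {i}
  A234: {f,g,i} {h}
  A235: {g} {i}
  A245: {g} {i}
  A345: {g} {i}
  A1234: {f,g,i}
  A1235: {g} {i}
  A1245: {g} {i}
  A1345: {g} {i}
  A2345: {g} {i}
  A12345: {g} {i}
C dims 14,20,18,9; δ0: rk 9, SNF 1^9; δ1: rk 11, SNF 1^11; δ2: rk 7, SNF 1^7
degree 0: 14−9−0 = 5 → Ȟ^0 ≅ Z^5
degree 1: 20−11−9 = 0 → Ȟ^1 ≅ 0
degree 2: 18−7−11 = 0 → Ȟ^2 ≅ 0


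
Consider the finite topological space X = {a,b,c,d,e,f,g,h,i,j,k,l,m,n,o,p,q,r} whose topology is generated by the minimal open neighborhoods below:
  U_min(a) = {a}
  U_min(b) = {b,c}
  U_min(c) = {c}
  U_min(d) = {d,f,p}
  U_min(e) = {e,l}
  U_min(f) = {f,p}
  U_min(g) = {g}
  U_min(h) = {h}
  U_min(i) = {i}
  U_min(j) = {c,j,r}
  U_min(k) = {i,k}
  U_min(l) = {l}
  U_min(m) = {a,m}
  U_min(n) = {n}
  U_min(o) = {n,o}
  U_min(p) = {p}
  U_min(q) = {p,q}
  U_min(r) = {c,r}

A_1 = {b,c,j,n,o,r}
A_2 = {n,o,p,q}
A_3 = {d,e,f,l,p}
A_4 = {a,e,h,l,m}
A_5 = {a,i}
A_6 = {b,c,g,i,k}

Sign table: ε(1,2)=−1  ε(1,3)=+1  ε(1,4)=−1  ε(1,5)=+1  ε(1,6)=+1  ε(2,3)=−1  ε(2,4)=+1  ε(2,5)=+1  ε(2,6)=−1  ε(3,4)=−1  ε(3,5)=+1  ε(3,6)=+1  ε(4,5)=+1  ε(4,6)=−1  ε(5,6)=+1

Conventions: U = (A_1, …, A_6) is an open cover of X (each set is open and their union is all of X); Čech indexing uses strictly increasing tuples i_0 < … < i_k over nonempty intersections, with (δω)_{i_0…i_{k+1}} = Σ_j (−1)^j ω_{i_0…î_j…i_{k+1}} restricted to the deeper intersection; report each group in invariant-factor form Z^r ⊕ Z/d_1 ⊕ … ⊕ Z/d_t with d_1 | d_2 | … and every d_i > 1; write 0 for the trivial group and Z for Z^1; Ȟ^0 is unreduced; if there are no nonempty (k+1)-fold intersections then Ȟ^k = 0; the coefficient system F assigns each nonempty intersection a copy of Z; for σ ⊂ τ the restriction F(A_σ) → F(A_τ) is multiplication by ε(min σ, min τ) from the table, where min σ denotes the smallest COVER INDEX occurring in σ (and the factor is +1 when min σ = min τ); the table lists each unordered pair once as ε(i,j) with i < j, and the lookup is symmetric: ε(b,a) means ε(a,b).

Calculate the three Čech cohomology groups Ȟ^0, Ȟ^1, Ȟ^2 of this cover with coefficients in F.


nerve of the cover:
  A12={n,o} A16={b,c} A23={p} A34={e,l} A45={a} A56={i}
C dims 6,6; δ0: rk 6, SNF 1^5·2
Ȟ^0 = (6 − 6) − 0 = 0, so Ȟ^0 ≅ 0
Ȟ^1 = (6 − 0) − 6 = 0 plus torsion [2], so Ȟ^1 ≅ Z/2
Ȟ^2 = (0 − 0) − 0 = 0, so Ȟ^2 ≅ 0

Ȟ^0 = 0,  Ȟ^1 = Z/2,  Ȟ^2 = 0


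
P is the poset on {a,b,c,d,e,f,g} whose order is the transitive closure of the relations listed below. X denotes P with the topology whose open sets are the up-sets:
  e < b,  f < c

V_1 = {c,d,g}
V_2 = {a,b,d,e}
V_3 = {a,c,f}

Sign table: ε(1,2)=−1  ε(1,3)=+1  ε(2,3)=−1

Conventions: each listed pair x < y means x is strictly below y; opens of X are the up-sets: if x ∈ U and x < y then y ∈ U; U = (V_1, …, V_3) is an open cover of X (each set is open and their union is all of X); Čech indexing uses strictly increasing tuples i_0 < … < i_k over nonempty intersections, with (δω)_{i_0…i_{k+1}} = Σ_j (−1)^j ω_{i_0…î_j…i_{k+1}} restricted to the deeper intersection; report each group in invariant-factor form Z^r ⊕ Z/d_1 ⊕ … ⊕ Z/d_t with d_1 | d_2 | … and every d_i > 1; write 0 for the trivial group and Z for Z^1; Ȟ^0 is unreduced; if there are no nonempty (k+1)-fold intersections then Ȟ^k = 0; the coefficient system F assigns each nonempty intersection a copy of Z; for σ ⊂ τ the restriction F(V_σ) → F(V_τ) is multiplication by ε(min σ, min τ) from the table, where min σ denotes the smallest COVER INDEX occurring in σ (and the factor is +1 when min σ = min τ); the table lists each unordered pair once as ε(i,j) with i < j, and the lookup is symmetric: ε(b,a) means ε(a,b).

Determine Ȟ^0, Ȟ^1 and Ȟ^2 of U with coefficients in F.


nonempty intersections:
  V12={d} V13={c} V23={a}
C dims 3,3; δ0: rk 2, SNF 1^2
Ȟ^0: (3−2)−0=1 ⇒ Z
Ȟ^1: (3−0)−2=1 ⇒ Z
Ȟ^2: (0−0)−0=0 ⇒ 0

Ȟ^0(U;F) ≅ Z,  Ȟ^1(U;F) ≅ Z,  Ȟ^2(U;F) ≅ 0


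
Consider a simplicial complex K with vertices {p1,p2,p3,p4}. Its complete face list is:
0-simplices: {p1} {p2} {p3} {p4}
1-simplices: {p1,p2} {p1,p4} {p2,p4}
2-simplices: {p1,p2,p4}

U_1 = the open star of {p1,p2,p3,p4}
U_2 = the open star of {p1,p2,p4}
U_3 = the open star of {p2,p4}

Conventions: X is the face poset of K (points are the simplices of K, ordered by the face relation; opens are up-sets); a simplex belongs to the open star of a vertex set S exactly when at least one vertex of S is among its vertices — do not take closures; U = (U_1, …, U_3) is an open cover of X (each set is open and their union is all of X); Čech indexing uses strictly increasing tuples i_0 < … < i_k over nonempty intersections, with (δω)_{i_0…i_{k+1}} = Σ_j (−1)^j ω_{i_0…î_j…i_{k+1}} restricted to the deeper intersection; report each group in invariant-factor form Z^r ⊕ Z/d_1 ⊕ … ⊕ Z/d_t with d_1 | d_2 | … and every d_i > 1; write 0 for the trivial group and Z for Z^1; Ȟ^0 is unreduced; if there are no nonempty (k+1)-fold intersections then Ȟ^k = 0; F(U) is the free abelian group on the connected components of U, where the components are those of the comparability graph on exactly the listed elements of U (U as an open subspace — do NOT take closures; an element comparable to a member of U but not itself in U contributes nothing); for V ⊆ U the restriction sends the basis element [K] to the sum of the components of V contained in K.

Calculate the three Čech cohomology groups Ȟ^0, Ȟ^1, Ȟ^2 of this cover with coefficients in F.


Ȟ^0 ≅ Z^2, Ȟ^1 ≅ 0 and Ȟ^2 ≅ 0

nerve simplices:
  U1={{p1},{p2},{p3},{p4},{p1,p2},{p1,p4},{p2,p4},{p1,p2,p4}} U2={{p1},{p2},{p4},{p1,p2},{p1,p4},{p2,p4},{p1,p2,p4}} U3={{p2},{p4},{p1,p2},{p1,p4},{p2,p4},{p1,p2,p4}}
  U12={{p1},{p2},{p4},{p1,p2},{p1,p4},{p2,p4},{p1,p2,p4}} U13={{p2},{p4},{p1,p2},{p1,p4},{p2,p4},{p1,p2,p4}} U23={{p2},{p4},{p1,p2},{p1,p4},{p2,p4},{p1,p2,p4}}
  U123={{p2},{p4},{p1,p2},{p1,p4},{p2,p4},{p1,p2,p4}}
components per intersection:
  U1: {{p1},{p2},{p4},{p1,p2},{p1,p4},{p2,p4},{p1,p2,p4}} {{p3}}
  U2: {{p1},{p2},{p4},{p1,p2},{p1,p4},{p2,p4},{p1,p2,p4}}
  U3: {{p2},{p4},{p1,p2},{p1,p4},{p2,p4},{p1,p2,p4}}
  U12: {{p1},{p2},{p4},{p1,p2},{p1,p4},{p2,p4},{p1,p2,p4}}
  U13: {{p2},{p4},{p1,p2},{p1,p4},{p2,p4},{p1,p2,p4}}
  U23: {{p2},{p4},{p1,p2},{p1,p4},{p2,p4},{p1,p2,p4}}
  U123: {{p2},{p4},{p1,p2},{p1,p4},{p2,p4},{p1,p2,p4}}
C dims 4,3,1; δ0: rk 2, SNF 1^2; δ1: rk 1, SNF 1^1
degree 0: 4−2−0 = 2 → Ȟ^0 ≅ Z^2
degree 1: 3−1−2 = 0 → Ȟ^1 ≅ 0
degree 2: 1−0−1 = 0 → Ȟ^2 ≅ 0


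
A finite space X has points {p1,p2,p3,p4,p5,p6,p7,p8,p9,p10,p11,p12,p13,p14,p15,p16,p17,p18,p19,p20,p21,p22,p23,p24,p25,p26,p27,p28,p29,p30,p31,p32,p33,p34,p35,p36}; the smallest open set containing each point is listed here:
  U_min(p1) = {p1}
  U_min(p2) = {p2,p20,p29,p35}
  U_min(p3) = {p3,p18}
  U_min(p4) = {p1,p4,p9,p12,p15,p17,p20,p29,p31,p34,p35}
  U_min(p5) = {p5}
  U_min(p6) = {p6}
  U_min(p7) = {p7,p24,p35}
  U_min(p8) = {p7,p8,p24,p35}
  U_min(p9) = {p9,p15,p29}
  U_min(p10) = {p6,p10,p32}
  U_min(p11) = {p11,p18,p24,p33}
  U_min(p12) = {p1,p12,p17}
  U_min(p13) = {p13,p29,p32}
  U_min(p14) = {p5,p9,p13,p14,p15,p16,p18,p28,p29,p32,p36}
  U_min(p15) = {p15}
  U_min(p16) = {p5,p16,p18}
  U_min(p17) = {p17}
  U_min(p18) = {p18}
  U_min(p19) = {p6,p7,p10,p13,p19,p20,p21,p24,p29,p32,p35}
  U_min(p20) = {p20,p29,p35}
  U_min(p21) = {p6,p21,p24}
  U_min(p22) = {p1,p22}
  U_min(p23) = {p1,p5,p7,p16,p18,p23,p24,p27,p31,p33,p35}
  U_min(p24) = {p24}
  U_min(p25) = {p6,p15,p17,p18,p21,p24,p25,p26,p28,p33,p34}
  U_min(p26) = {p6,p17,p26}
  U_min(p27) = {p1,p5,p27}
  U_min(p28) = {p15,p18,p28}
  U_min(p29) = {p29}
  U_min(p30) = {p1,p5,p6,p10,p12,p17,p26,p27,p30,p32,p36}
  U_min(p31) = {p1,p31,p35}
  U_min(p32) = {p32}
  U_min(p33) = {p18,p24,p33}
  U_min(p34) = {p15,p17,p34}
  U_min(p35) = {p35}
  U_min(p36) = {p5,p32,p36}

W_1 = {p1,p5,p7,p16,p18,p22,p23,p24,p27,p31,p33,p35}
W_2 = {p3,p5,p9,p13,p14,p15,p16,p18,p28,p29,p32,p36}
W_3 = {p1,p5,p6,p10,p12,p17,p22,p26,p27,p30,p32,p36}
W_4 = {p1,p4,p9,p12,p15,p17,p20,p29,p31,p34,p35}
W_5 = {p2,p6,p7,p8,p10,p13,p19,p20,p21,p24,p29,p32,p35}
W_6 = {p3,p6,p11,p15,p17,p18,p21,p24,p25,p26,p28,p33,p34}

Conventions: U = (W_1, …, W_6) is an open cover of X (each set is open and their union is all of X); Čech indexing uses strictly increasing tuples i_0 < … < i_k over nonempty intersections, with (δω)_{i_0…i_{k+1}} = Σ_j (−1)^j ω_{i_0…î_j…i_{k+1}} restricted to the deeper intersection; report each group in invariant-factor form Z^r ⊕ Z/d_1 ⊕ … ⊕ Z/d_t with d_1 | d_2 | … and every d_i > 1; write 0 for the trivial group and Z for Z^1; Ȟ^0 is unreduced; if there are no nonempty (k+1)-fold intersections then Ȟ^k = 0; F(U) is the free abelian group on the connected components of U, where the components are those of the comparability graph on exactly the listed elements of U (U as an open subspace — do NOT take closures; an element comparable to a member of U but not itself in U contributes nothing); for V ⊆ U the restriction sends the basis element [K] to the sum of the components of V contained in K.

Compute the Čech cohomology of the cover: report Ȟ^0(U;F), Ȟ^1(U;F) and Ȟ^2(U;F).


Ȟ^0 ≅ Z, Ȟ^1 ≅ 0 and Ȟ^2 ≅ Z/2

nerve simplices:
  W12={p5,p16,p18} W13={p1,p5,p22,p27} W14={p1,p31,p35} W15={p7,p24,p35} W16={p18,p24,p33} W23={p5,p32,p36} W24={p9,p15,p29} W25={p13,p29,p32} W26={p3,p15,p18,p28} W34={p1,p12,p17} W35={p6,p10,p32} W36={p6,p17,p26} W45={p20,p29,p35} W46={p15,p17,p34} W56={p6,p21,p24}
  W123={p5} W126={p18} W134={p1} W145={p35} W156={p24} W235={p32} W245={p29} W246={p15} W346={p17} W356={p6}
components per intersection:
  W1: {p1,p5,p7,p16,p18,p22,p23,p24,p27,p31,p33,p35}
  W2: {p3,p5,p9,p13,p14,p15,p16,p18,p28,p29,p32,p36}
  W3: {p1,p5,p6,p10,p12,p17,p22,p26,p27,p30,p32,p36}
  W4: {p1,p4,p9,p12,p15,p17,p20,p29,p31,p34,p35}
  W5: {p2,p6,p7,p8,p10,p13,p19,p20,p21,p24,p29,p32,p35}
  W6: {p3,p6,p11,p15,p17,p18,p21,p24,p25,p26,p28,p33,p34}
  W12: {p5,p16,p18}
  W13: {p1,p5,p22,p27}
  W14: {p1,p31,p35}
  W15: {p7,p24,p35}
  W16: {p18,p24,p33}
  W23: {p5,p32,p36}
  W24: {p9,p15,p29}
  W25: {p13,p29,p32}
  W26: {p3,p15,p18,p28}
  W34: {p1,p12,p17}
  W35: {p6,p10,p32}
  W36: {p6,p17,p26}
  W45: {p20,p29,p35}
  W46: {p15,p17,p34}
  W56: {p6,p21,p24}
  W123: {p5}
  W126: {p18}
  W134: {p1}
  W145: {p35}
  W156: {p24}
  W235: {p32}
  W245: {p29}
  W246: {p15}
  W346: {p17}
  W356: {p6}
C dims 6,15,10; δ0: rk 5, SNF 1^5; δ1: rk 10, SNF 1^9·2
degree 0: 6−5−0 = 1 → Ȟ^0 ≅ Z
degree 1: 15−10−5 = 0 → Ȟ^1 ≅ 0
degree 2: 10−0−10 = 0 plus torsion [2] → Ȟ^2 ≅ Z/2


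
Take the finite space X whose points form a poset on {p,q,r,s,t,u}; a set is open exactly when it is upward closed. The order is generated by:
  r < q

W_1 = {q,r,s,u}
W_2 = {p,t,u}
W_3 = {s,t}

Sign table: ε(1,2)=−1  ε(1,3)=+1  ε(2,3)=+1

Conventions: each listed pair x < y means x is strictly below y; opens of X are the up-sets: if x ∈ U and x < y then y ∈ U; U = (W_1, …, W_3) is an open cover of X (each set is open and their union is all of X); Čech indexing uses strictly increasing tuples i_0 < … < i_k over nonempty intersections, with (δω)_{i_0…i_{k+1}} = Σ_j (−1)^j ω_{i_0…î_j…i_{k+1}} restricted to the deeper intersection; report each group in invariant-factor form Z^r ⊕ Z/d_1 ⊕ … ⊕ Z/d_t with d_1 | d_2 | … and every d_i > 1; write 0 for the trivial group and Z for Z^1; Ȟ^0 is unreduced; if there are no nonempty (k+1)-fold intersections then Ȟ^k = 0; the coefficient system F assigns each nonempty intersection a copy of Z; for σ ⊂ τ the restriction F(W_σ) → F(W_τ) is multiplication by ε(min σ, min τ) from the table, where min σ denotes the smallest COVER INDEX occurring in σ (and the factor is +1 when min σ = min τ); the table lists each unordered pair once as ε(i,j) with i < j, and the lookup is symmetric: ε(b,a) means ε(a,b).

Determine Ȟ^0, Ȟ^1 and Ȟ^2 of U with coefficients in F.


cover nerve:
  W12={u} W13={s} W23={t}
C dims 3,3; δ0: rk 3, SNF 1^2·2
Ȟ^0: (3−3)−0=0 ⇒ 0
Ȟ^1: (3−0)−3=0 plus torsion [2] ⇒ Z/2
Ȟ^2: (0−0)−0=0 ⇒ 0

Ȟ^0 ≅ 0,  Ȟ^1 ≅ Z/2,  Ȟ^2 ≅ 0


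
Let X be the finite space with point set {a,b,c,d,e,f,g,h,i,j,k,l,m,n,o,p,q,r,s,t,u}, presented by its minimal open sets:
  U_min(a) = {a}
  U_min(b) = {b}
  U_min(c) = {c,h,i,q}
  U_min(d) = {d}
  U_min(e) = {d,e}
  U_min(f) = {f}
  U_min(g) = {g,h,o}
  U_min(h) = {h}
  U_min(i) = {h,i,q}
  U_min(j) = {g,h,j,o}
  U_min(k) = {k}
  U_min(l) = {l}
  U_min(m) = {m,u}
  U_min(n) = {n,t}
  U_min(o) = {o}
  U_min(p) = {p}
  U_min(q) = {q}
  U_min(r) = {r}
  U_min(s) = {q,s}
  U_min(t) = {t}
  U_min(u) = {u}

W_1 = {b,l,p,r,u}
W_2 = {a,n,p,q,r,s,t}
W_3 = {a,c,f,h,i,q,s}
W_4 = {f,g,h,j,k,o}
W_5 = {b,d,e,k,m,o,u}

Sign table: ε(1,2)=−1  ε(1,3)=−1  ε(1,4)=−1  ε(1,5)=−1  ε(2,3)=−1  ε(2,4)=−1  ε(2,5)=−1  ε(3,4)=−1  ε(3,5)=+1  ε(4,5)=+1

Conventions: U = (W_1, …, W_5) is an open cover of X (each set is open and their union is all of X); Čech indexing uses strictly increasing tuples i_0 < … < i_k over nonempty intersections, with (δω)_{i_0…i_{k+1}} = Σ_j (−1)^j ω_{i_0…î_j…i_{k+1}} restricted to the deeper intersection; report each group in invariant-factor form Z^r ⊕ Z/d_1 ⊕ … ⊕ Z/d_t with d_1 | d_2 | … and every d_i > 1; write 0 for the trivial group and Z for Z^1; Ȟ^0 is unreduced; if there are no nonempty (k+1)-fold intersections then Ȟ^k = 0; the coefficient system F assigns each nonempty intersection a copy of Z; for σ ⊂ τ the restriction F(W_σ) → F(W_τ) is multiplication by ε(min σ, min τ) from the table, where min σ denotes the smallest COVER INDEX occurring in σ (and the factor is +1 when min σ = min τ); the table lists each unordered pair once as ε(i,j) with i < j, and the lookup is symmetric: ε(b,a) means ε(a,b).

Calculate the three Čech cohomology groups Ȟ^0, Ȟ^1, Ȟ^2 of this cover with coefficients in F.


nonempty overlaps:
  W12={p,r} W15={b,u} W23={a,q,s} W34={f,h} W45={k,o}
C dims 5,5; δ0: rk 4, SNF 1^4
degree 0: 5−4−0 = 1 → Ȟ^0 ≅ Z
degree 1: 5−0−4 = 1 → Ȟ^1 ≅ Z
degree 2: 0−0−0 = 0 → Ȟ^2 ≅ 0

Ȟ^0(U;F) ≅ Z, Ȟ^1(U;F) ≅ Z and Ȟ^2(U;F) ≅ 0


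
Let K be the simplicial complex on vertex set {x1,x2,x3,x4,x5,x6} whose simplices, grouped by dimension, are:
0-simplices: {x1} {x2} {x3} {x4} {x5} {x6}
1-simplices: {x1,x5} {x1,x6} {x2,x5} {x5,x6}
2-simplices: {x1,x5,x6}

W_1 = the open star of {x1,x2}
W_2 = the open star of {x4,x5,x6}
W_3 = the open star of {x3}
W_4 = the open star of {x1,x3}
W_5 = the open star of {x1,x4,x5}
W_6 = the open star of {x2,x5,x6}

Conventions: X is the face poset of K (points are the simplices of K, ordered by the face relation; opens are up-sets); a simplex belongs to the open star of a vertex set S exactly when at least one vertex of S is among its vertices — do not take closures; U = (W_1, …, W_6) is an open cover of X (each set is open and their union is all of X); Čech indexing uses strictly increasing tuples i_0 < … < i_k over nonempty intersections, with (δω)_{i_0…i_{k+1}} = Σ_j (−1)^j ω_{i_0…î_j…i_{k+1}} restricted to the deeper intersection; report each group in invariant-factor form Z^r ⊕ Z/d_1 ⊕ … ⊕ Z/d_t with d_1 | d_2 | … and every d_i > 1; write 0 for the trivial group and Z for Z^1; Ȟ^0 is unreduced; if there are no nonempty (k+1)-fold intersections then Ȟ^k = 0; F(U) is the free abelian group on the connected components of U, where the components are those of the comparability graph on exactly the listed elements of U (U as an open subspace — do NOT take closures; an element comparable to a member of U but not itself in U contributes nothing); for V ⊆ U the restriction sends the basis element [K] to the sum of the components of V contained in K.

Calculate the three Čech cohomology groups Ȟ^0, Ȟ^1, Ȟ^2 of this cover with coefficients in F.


Ȟ^0 ≅ Z^3; Ȟ^1 ≅ 0; Ȟ^2 ≅ 0

nonempty overlaps:
  W1={{x1},{x2},{x1,x5},{x1,x6},{x2,x5},{x1,x5,x6}} W2={{x4},{x5},{x6},{x1,x5},{x1,x6},{x2,x5},{x5,x6},{x1,x5,x6}} W3={{x3}} W4={{x1},{x3},{x1,x5},{x1,x6},{x1,x5,x6}} W5={{x1},{x4},{x5},{x1,x5},{x1,x6},{x2,x5},{x5,x6},{x1,x5,x6}} W6={{x2},{x5},{x6},{x1,x5},{x1,x6},{x2,x5},{x5,x6},{x1,x5,x6}}
  W12={{x1,x5},{x1,x6},{x2,x5},{x1,x5,x6}} W14={{x1},{x1,x5},{x1,x6},{x1,x5,x6}} W15={{x1},{x1,x5},{x1,x6},{x2,x5},{x1,x5,x6}} W16={{x2},{x1,x5},{x1,x6},{x2,x5},{x1,x5,x6}} W24={{x1,x5},{x1,x6},{x1,x5,x6}} W25={{x4},{x5},{x1,x5},{x1,x6},{x2,x5},{x5,x6},{x1,x5,x6}} W26={{x5},{x6},{x1,x5},{x1,x6},{x2,x5},{x5,x6},{x1,x5,x6}} W34={{x3}} W45={{x1},{x1,x5},{x1,x6},{x1,x5,x6}} W46={{x1,x5},{x1,x6},{x1,x5,x6}} W56={{x5},{x1,x5},{x1,x6},{x2,x5},{x5,x6},{x1,x5,x6}}
  W124={{x1,x5},{x1,x6},{x1,x5,x6}} W125={{x1,x5},{x1,x6},{x2,x5},{x1,x5,x6}} W126={{x1,x5},{x1,x6},{x2,x5},{x1,x5,x6}} W145={{x1},{x1,x5},{x1,x6},{x1,x5,x6}} W146={{x1,x5},{x1,x6},{x1,x5,x6}} W156={{x1,x5},{x1,x6},{x2,x5},{x1,x5,x6}} W245={{x1,x5},{x1,x6},{x1,x5,x6}} W246={{x1,x5},{x1,x6},{x1,x5,x6}} W256={{x5},{x1,x5},{x1,x6},{x2,x5},{x5,x6},{x1,x5,x6}} W456={{x1,x5},{x1,x6},{x1,x5,x6}}
  W1245={{x1,x5},{x1,x6},{x1,x5,x6}} W1246={{x1,x5},{x1,x6},{x1,x5,x6}} W1256={{x1,x5},{x1,x6},{x2,x5},{x1,x5,x6}} W1456={{x1,x5},{x1,x6},{x1,x5,x6}} W2456={{x1,x5},{x1,x6},{x1,x5,x6}}
  W12456={{x1,x5},{x1,x6},{x1,x5,x6}}
components per intersection:
  W1: {{x1},{x1,x5},{x1,x6},{x1,x5,x6}} {{x2},{x2,x5}}
  W2: {{x4}} {{x5},{x6},{x1,x5},{x1,x6},{x2,x5},{x5,x6},{x1,x5,x6}}
  W3: {{x3}}
  W4: {{x1},{x1,x5},{x1,x6},{x1,x5,x6}} {{x3}}
  W5: {{x1},{x5},{x1,x5},{x1,x6},{x2,x5},{x5,x6},{x1,x5,x6}} {{x4}}
  W6: {{x2},{x5},{x6},{x1,x5},{x1,x6},{x2,x5},{x5,x6},{x1,x5,x6}}
  W12: {{x1,x5},{x1,x6},{x1,x5,x6}} {{x2,x5}}
  W14: {{x1},{x1,x5},{x1,x6},{x1,x5,x6}}
  W15: {{x1},{x1,x5},{x1,x6},{x1,x5,x6}} {{x2,x5}}
  W16: {{x2},{x2,x5}} {{x1,x5},{x1,x6},{x1,x5,x6}}
  W24: {{x1,x5},{x1,x6},{x1,x5,x6}}
  W25: {{x4}} {{x5},{x1,x5},{x1,x6},{x2,x5},{x5,x6},{x1,x5,x6}}
  W26: {{x5},{x6},{x1,x5},{x1,x6},{x2,x5},{x5,x6},{x1,x5,x6}}
  W34: {{x3}}
  W45: {{x1},{x1,x5},{x1,x6},{x1,x5,x6}}
  W46: {{x1,x5},{x1,x6},{x1,x5,x6}}
  W56: {{x5},{x1,x5},{x1,x6},{x2,x5},{x5,x6},{x1,x5,x6}}
  W124: {{x1,x5},{x1,x6},{x1,x5,x6}}
  W125: {{x1,x5},{x1,x6},{x1,x5,x6}} {{x2,x5}}
  W126: {{x1,x5},{x1,x6},{x1,x5,x6}} {{x2,x5}}
  W145: {{x1},{x1,x5},{x1,x6},{x1,x5,x6}}
  W146: {{x1,x5},{x1,x6},{x1,x5,x6}}
  W156: {{x1,x5},{x1,x6},{x1,x5,x6}} {{x2,x5}}
  W245: {{x1,x5},{x1,x6},{x1,x5,x6}}
  W246: {{x1,x5},{x1,x6},{x1,x5,x6}}
  W256: {{x5},{x1,x5},{x1,x6},{x2,x5},{x5,x6},{x1,x5,x6}}
  W456: {{x1,x5},{x1,x6},{x1,x5,x6}}
  W1245: {{x1,x5},{x1,x6},{x1,x5,x6}}
  W1246: {{x1,x5},{x1,x6},{x1,x5,x6}}
  W1256: {{x1,x5},{x1,x6},{x1,x5,x6}} {{x2,x5}}
  W1456: {{x1,x5},{x1,x6},{x1,x5,x6}}
  W2456: {{x1,x5},{x1,x6},{x1,x5,x6}}
  W12456: {{x1,x5},{x1,x6},{x1,x5,x6}}
C dims 10,15,13,6; δ0: rk 7, SNF 1^7; δ1: rk 8, SNF 1^8; δ2: rk 5, SNF 1^5
degree 0: 10−7−0 = 3 → Ȟ^0 ≅ Z^3
degree 1: 15−8−7 = 0 → Ȟ^1 ≅ 0
degree 2: 13−5−8 = 0 → Ȟ^2 ≅ 0


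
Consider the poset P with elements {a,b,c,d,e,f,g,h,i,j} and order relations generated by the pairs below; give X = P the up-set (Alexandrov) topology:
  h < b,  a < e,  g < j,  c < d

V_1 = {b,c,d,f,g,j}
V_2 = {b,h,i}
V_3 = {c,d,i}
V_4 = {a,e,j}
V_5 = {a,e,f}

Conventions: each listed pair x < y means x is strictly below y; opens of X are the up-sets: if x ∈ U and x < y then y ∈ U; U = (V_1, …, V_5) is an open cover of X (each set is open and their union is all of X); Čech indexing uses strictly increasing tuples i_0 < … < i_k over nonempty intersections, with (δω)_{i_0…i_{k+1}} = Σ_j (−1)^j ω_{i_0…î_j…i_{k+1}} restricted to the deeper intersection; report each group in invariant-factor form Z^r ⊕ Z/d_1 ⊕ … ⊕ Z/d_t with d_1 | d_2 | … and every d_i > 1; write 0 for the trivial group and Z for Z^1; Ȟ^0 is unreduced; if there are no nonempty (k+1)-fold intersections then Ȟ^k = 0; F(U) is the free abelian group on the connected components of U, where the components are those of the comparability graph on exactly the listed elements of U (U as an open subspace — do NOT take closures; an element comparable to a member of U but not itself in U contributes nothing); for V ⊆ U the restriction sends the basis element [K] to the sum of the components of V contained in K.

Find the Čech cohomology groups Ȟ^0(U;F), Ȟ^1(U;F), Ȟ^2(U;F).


nonempty intersections:
  V12={b} V13={c,d} V14={j} V15={f} V23={i} V45={a,e}
components per intersection:
  V1: {b} {c,d} {f} {g,j}
  V2: {b,h} {i}
  V3: {c,d} {i}
  V4: {a,e} {j}
  V5: {a,e} {f}
  V12: {b}
  V13: {c,d}
  V14: {j}
  V15: {f}
  V23: {i}
  V45: {a,e}
C dims 12,6; δ0: rk 6, SNF 1^6
Ȟ^0: (12−6)−0=6 ⇒ Z^6
Ȟ^1: (6−0)−6=0 ⇒ 0
Ȟ^2: (0−0)−0=0 ⇒ 0

Ȟ^0(U;F) ≅ Z^6, Ȟ^1(U;F) ≅ 0, Ȟ^2(U;F) ≅ 0


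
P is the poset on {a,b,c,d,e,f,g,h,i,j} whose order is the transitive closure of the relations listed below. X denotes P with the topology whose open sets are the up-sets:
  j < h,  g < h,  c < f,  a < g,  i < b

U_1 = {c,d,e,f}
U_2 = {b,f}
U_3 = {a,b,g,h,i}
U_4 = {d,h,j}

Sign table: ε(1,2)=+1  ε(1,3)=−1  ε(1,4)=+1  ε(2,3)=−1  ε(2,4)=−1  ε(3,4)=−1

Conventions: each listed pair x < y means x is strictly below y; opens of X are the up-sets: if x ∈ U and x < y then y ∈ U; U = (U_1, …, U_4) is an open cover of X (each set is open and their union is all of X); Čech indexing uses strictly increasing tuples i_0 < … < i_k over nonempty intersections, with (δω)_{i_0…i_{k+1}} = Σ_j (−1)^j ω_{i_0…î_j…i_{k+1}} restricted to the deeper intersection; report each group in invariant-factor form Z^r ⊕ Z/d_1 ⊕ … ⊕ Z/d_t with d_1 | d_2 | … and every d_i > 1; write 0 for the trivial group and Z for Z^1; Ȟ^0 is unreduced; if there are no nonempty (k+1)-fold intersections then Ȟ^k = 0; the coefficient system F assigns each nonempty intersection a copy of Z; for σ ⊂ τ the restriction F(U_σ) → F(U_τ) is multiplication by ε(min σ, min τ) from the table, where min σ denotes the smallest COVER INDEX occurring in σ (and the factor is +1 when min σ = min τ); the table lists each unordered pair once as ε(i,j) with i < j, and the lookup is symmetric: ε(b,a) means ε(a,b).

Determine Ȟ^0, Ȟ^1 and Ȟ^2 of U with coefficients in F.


Ȟ^0 ≅ Z,  Ȟ^1 ≅ Z,  Ȟ^2 ≅ 0

nerve simplices:
  U12={f} U14={d} U23={b} U34={h}
C dims 4,4; δ0: rk 3, SNF 1^3
degree 0: 4−3−0 = 1 → Ȟ^0 ≅ Z
degree 1: 4−0−3 = 1 → Ȟ^1 ≅ Z
degree 2: 0−0−0 = 0 → Ȟ^2 ≅ 0


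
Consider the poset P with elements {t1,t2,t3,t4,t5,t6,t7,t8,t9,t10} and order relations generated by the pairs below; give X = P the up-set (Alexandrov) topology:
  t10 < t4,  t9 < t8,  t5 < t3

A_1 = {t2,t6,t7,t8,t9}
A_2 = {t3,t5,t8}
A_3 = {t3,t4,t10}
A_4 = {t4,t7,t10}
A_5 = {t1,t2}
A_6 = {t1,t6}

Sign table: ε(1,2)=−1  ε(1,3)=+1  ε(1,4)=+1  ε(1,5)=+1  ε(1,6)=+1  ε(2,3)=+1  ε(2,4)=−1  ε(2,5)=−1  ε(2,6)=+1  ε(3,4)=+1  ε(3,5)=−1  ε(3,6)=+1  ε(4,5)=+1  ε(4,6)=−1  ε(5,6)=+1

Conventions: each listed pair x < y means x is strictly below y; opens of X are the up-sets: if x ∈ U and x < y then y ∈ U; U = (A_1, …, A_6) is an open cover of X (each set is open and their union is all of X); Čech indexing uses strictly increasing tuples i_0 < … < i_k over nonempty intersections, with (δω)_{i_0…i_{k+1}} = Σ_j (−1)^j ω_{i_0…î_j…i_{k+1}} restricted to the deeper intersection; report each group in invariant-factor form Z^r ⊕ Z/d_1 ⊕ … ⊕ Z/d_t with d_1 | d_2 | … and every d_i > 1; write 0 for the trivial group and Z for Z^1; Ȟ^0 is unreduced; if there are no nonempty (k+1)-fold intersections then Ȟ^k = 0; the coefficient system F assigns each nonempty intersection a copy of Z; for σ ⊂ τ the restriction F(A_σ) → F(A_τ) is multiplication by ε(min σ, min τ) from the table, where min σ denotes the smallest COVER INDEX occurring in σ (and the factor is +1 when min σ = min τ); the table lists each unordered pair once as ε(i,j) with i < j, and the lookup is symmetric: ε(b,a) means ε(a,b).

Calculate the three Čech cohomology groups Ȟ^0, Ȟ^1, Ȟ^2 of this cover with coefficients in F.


nerve simplices:
  A12={t8} A14={t7} A15={t2} A16={t6} A23={t3} A34={t4,t10} A56={t1}
C dims 6,7; δ0: rk 6, SNF 1^5·2
degree 0: 6−6−0 = 0 → Ȟ^0 ≅ 0
degree 1: 7−0−6 = 1 plus torsion [2] → Ȟ^1 ≅ Z ⊕ Z/2
degree 2: 0−0−0 = 0 → Ȟ^2 ≅ 0

Ȟ^0(U;F) ≅ 0,  Ȟ^1(U;F) ≅ Z ⊕ Z/2,  Ȟ^2(U;F) ≅ 0


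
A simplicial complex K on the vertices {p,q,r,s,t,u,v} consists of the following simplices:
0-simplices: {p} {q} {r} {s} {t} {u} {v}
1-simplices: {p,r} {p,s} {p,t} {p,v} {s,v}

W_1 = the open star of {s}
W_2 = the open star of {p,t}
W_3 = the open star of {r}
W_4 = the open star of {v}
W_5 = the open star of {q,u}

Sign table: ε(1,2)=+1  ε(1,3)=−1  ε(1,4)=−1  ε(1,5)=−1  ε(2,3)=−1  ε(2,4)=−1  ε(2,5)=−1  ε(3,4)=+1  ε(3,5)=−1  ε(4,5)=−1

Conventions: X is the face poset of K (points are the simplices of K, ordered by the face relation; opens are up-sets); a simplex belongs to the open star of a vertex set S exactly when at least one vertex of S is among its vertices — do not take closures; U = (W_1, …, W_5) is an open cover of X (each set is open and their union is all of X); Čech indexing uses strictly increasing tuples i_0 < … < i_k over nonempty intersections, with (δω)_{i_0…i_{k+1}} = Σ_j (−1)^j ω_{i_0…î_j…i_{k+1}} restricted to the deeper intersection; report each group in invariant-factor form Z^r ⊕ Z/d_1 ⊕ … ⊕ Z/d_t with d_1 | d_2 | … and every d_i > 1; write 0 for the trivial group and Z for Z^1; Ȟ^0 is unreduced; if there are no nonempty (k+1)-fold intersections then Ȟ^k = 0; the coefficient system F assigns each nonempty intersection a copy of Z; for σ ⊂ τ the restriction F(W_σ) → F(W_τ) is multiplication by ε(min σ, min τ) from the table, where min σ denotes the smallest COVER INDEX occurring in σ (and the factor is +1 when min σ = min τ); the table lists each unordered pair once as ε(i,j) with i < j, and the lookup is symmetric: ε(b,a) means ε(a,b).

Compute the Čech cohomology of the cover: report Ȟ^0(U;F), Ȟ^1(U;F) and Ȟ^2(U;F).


Ȟ^0 ≅ Z^2, Ȟ^1 ≅ Z and Ȟ^2 ≅ 0

nerve simplices:
  W1={{s},{p,s},{s,v}} W2={{p},{t},{p,r},{p,s},{p,t},{p,v}} W3={{r},{p,r}} W4={{v},{p,v},{s,v}} W5={{q},{u}}
  W12={{p,s}} W14={{s,v}} W23={{p,r}} W24={{p,v}}
C dims 5,4; δ0: rk 3, SNF 1^3
degree 0: 5−3−0 = 2 → Ȟ^0 ≅ Z^2
degree 1: 4−0−3 = 1 → Ȟ^1 ≅ Z
degree 2: 0−0−0 = 0 → Ȟ^2 ≅ 0


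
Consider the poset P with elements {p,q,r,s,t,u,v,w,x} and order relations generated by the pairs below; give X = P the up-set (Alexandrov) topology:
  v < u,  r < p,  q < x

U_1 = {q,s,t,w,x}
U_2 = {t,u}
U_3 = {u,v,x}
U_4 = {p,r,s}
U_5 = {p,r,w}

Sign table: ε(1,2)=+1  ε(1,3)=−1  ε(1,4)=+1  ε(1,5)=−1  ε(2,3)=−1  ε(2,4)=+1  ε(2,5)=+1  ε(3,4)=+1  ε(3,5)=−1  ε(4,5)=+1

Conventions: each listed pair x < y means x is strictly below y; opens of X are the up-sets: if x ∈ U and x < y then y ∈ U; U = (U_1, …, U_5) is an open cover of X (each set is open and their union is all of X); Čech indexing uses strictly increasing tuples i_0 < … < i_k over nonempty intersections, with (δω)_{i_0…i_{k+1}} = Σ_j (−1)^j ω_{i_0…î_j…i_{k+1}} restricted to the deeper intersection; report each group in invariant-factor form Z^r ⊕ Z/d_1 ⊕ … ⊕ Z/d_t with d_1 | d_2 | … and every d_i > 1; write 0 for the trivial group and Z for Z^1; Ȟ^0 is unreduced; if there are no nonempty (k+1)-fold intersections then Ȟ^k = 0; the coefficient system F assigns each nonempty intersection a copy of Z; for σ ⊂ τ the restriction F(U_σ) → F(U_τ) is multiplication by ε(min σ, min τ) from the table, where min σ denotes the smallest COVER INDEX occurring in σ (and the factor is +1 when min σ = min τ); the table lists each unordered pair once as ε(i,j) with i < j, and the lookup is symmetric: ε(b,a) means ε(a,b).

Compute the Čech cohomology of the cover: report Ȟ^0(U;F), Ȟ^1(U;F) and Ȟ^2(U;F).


nerve simplices:
  U12={t} U13={x} U14={s} U15={w} U23={u} U45={p,r}
C dims 5,6; δ0: rk 5, SNF 1^4·2
degree 0: 5−5−0 = 0 → Ȟ^0 ≅ 0
degree 1: 6−0−5 = 1 plus torsion [2] → Ȟ^1 ≅ Z ⊕ Z/2
degree 2: 0−0−0 = 0 → Ȟ^2 ≅ 0

Ȟ^0 ≅ 0, Ȟ^1 ≅ Z ⊕ Z/2, Ȟ^2 ≅ 0


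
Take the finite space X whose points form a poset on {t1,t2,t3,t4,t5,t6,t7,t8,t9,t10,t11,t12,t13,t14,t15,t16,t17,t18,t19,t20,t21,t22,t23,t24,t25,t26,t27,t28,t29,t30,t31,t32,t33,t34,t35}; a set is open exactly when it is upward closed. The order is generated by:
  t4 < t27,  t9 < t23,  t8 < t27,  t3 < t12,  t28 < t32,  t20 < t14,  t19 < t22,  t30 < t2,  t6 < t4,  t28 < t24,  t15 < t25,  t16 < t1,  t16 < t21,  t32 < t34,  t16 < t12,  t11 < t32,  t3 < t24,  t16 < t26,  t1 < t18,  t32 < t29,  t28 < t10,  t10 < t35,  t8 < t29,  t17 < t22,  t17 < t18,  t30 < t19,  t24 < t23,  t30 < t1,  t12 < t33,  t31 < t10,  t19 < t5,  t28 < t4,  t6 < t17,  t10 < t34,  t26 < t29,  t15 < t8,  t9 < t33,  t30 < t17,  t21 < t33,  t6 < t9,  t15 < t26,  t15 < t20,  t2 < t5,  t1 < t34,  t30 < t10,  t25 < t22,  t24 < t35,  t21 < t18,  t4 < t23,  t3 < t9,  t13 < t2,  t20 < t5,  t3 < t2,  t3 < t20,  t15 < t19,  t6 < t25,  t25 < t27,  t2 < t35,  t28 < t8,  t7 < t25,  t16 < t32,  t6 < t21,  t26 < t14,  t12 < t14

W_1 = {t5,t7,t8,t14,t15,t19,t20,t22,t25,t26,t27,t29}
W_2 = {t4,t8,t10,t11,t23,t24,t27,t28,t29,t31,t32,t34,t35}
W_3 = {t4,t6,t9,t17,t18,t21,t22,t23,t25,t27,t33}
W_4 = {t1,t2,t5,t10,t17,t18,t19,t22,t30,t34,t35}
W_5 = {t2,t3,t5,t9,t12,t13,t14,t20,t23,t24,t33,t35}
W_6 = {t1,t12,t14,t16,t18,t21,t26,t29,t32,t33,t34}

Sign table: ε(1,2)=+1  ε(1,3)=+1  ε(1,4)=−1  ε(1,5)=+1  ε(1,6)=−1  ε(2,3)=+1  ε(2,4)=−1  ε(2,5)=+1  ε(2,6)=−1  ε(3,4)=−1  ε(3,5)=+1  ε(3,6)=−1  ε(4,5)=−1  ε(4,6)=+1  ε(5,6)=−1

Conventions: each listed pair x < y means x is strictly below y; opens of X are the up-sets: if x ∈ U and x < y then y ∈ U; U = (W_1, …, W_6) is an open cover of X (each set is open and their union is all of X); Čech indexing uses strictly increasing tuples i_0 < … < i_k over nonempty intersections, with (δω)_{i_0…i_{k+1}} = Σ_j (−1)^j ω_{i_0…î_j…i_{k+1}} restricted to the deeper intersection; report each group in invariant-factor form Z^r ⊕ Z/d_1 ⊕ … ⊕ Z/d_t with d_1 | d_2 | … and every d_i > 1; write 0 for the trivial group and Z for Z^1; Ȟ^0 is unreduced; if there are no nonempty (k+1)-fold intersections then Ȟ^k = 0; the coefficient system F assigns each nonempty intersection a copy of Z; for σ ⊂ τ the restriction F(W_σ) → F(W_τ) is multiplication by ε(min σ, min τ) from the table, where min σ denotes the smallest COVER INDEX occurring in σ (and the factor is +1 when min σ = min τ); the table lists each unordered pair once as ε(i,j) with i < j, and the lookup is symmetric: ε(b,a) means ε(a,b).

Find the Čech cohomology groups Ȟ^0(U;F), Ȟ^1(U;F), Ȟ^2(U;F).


Ȟ^0 = Z, Ȟ^1 = 0 and Ȟ^2 = Z/2

nerve simplices:
  W12={t8,t27,t29} W13={t22,t25,t27} W14={t5,t19,t22} W15={t5,t14,t20} W16={t14,t26,t29} W23={t4,t23,t27} W24={t10,t34,t35} W25={t23,t24,t35} W26={t29,t32,t34} W34={t17,t18,t22} W35={t9,t23,t33} W36={t18,t21,t33} W45={t2,t5,t35} W46={t1,t18,t34} W56={t12,t14,t33}
  W123={t27} W126={t29} W134={t22} W145={t5} W156={t14} W235={t23} W245={t35} W246={t34} W346={t18} W356={t33}
C dims 6,15,10; δ0: rk 5, SNF 1^5; δ1: rk 10, SNF 1^9·2
degree 0: 6−5−0 = 1 → Ȟ^0 ≅ Z
degree 1: 15−10−5 = 0 → Ȟ^1 ≅ 0
degree 2: 10−0−10 = 0 plus torsion [2] → Ȟ^2 ≅ Z/2


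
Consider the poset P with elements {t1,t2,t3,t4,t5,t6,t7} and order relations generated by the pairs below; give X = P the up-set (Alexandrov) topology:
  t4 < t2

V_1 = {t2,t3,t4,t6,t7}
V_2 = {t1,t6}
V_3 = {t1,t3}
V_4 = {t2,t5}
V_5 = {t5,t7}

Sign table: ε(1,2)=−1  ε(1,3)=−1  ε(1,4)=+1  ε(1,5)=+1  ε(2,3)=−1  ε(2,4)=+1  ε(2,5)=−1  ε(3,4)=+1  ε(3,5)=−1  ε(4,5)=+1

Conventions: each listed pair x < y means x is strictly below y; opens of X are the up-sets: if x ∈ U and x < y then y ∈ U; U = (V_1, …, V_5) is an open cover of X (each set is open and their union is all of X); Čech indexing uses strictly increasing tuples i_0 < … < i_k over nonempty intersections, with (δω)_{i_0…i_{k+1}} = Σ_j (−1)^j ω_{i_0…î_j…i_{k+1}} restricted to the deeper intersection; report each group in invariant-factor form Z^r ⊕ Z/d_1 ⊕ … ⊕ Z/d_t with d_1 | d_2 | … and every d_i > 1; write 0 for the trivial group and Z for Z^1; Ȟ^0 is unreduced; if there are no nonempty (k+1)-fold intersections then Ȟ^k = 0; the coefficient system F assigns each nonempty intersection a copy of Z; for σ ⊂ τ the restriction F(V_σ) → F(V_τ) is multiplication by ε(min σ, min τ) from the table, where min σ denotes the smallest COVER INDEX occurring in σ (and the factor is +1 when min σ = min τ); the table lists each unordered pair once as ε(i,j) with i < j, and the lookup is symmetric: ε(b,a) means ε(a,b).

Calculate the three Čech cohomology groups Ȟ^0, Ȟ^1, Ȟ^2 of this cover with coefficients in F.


Ȟ^0 ≅ 0, Ȟ^1 ≅ Z ⊕ Z/2, Ȟ^2 ≅ 0

intersection data:
  V12={t6} V13={t3} V14={t2} V15={t7} V23={t1} V45={t5}
C dims 5,6; δ0: rk 5, SNF 1^4·2
Ȟ^0 = (5 − 5) − 0 = 0, so Ȟ^0 ≅ 0
Ȟ^1 = (6 − 0) − 5 = 1 plus torsion [2], so Ȟ^1 ≅ Z ⊕ Z/2
Ȟ^2 = (0 − 0) − 0 = 0, so Ȟ^2 ≅ 0
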